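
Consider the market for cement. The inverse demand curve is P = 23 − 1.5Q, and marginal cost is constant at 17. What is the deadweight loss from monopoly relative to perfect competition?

DWL = 3

Perfect competition: P = MC = 17, so 23 − 1.5Q = 17 and Q = 4.
A monopolist chooses Q where MR = MC. MR = 23 − 3Q; setting this equal to 17 gives Q = 2 and P = 20.
DWL is the triangle between Q = 2 and Q = 4: ½·(4 − 2)·(20 − 17) = 3.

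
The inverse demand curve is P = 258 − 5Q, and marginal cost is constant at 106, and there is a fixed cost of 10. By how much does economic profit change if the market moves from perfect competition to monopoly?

π rises by 1155.2

Competitive firms price at marginal cost: P = 106, giving Q = 30.4.
Profit = (106 − 106)·30.4 − 10 = −10.
A monopolist chooses Q where MR = MC. MR = 258 − 10Q; setting this equal to 106 gives Q = 15.2 and P = 182.
Profit = (182 − 106)·15.2 − 10 = 1145.2.
Change in economic profit: 1145.2 − −10 = 1155.2.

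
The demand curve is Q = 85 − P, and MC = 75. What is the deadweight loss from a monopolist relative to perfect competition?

DWL = 12.5

Inverting demand: P = 85 − Q.
Competitive firms price at marginal cost: P = 75, giving Q = 10.
Monopoly sets MR = MC: 85 − 2Q = 75 ⇒ Q = 5, P = 85 − 5 = 80.
DWL is the triangle between Q = 5 and Q = 10: ½·(10 − 5)·(80 − 75) = 12.5.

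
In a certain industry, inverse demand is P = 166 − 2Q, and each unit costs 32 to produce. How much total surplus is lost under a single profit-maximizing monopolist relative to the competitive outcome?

Perfect competition: P = MC = 32, so 166 − 2Q = 32 and Q = 67.
Monopoly sets MR = MC: 166 − 4Q = 32 ⇒ Q = 33.5, P = 166 − 2·33.5 = 99.
DWL is the triangle between Q = 33.5 and Q = 67: ½·(67 − 33.5)·(99 − 32) = 1122.25.

DWL = 1122.25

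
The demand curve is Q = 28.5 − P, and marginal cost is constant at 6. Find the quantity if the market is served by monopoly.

Inverting demand: P = 28.5 − Q.
A monopolist chooses Q where MR = MC. MR = 28.5 − 2Q; setting this equal to 6 gives Q = 11.25 and P = 17.25.

Q = 11.25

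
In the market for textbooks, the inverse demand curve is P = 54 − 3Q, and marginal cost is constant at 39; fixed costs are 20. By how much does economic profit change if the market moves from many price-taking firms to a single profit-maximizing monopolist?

Under competition P = MC = 39, so Q = (54 − 39)/3 = 5.
Profit = (39 − 39)·5 − 20 = −20.
A monopolist chooses Q where MR = MC. MR = 54 − 6Q; setting this equal to 39 gives Q = 2.5 and P = 46.5.
Profit = (46.5 − 39)·2.5 − 20 = −1.25.
Change in economic profit: −1.25 − −20 = 18.75.

π rises by 18.75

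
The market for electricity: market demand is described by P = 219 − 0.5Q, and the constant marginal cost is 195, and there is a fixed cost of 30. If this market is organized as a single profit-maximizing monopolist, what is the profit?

A monopolist chooses Q where MR = MC. MR = 219 − Q; setting this equal to 195 gives Q = 24 and P = 207.
Profit = (207 − 195)·24 − 30 = 258.

Profit = 258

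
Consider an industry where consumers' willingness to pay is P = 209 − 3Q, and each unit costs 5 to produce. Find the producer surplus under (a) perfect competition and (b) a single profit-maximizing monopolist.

Competitive firms price at marginal cost: P = 5, giving Q = 68.
PS = (5 − 5)·68 = 0.
The monopolist equates marginal revenue to marginal cost: 209 − 6Q = 5, so Q = 34. From demand, P = 107.
PS = (107 − 5)·34 = 3468.

Competition: PS = 0; Monopoly: PS = 3468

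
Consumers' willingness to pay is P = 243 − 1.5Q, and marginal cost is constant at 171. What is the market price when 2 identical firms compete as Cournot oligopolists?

P = 195

Cournot with 2 identical firms: the symmetric best-response condition is 243 − 4.5q = 171. Each firm produces q = 16, total output Q = 32, price P = 195.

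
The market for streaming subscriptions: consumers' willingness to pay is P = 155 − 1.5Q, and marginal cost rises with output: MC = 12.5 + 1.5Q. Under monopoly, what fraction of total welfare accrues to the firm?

PS/TS = 0.75

Monopoly sets MR = MC: 155 − 3Q = 12.5 + 1.5Q ⇒ Q = 95/3, P = 155 − 1.5·95/3 = 107.5.
CS = ½·(155 − 107.5)·95/3 = 9025/12.
PS = P·Q − VC(Q) = 107.5·95/3 − (12.5·95/3 + ½·1.5·(95/3)²) = 2256.25.
Share captured = PS/TS = 2256.25/(9025/3) = 0.75.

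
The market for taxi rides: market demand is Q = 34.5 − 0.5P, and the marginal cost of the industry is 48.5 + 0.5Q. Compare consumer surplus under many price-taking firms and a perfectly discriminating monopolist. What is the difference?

Consumer surplus falls by 67.24

Inverting demand: P = 69 − 2Q.
Competitive equilibrium sets price equal to marginal cost: 69 − 2Q = 48.5 + 0.5Q, so Q = 8.2 and P = 52.6.
CS = ½·(69 − 52.6)·8.2 = 67.24.
A perfectly discriminating monopolist sells every unit with P(Q) ≥ MC(Q), so output equals the competitive quantity Q = 8.2. Each buyer pays their reservation price, so CS = 0 and the firm captures all surplus.
CS = 0.
Change in consumer surplus: 0 − 67.24 = −67.24.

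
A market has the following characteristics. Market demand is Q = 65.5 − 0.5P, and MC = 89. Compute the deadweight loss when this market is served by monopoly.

Inverting demand: P = 131 − 2Q.
Perfect competition: P = MC = 89, so 131 − 2Q = 89 and Q = 21.
A monopolist chooses Q where MR = MC. MR = 131 − 4Q; setting this equal to 89 gives Q = 10.5 and P = 110.
DWL is the triangle between Q = 10.5 and Q = 21: ½·(21 − 10.5)·(110 − 89) = 110.25.

DWL = 110.25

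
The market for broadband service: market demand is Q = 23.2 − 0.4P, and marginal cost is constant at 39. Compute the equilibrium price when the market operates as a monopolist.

P = 48.5

Inverting demand: P = 58 − 2.5Q.
The monopolist equates marginal revenue to marginal cost: 58 − 5Q = 39, so Q = 3.8. From demand, P = 48.5.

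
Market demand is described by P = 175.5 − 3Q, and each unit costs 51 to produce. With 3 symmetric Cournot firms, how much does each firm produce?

q_i = 10.375

With 3 symmetric Cournot firms, each firm's FOC gives 175.5 − 12q = 51, so q = 10.375, Q = 3·10.375 = 31.125, and P = 82.125.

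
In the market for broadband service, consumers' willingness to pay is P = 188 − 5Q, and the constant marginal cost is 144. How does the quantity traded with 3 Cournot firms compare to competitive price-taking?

Cournot: Q = 6.6; Competition: Q = 8.8

With 3 symmetric Cournot firms, each firm's FOC gives 188 − 20q = 144, so q = 2.2, Q = 3·2.2 = 6.6, and P = 155.
Competitive firms price at marginal cost: P = 144, giving Q = 8.8.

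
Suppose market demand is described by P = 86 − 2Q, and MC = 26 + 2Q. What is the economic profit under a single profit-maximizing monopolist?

Profit = 300

A monopolist chooses Q where MR = MC. MR = 86 − 4Q; setting this equal to 26 + 2Q gives Q = 10 and P = 66.
Profit = 66·10 − (26·10 + ½·2·10²) = 300.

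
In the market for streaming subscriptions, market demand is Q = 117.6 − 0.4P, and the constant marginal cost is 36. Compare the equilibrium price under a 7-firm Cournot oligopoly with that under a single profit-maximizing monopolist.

Cournot: P = 68.25; Monopoly: P = 165

Inverting demand: P = 294 − 2.5Q.
Cournot with 7 identical firms: the symmetric best-response condition is 294 − 20q = 36. Each firm produces q = 12.9, total output Q = 90.3, price P = 68.25.
A monopolist chooses Q where MR = MC. MR = 294 − 5Q; setting this equal to 36 gives Q = 51.6 and P = 165.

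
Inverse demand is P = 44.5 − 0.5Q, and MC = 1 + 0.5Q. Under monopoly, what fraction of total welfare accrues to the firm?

A monopolist chooses Q where MR = MC. MR = 44.5 − Q; setting this equal to 1 + 0.5Q gives Q = 29 and P = 30.
CS = ½·(44.5 − 30)·29 = 210.25.
PS = P·Q − VC(Q) = 30·29 − (1·29 + ½·0.5·29²) = 630.75.
Share captured = PS/TS = 630.75/841 = 0.75.

PS/TS = 0.75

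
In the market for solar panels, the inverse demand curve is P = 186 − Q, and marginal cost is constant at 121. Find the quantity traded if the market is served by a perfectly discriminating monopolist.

A perfectly discriminating monopolist sells every unit with P(Q) ≥ MC(Q), so output equals the competitive quantity Q = 65. Each buyer pays their reservation price, so CS = 0 and the firm captures all surplus.

Q = 65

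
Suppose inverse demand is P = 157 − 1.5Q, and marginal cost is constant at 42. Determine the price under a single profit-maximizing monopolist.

A monopolist chooses Q where MR = MC. MR = 157 − 3Q; setting this equal to 42 gives Q = 115/3 and P = 99.5.

P = 99.5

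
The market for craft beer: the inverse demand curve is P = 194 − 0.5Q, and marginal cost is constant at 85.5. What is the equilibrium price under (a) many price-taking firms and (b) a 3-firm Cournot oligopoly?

Competition: P = 85.5; Cournot: P = 112.625

Under competition P = MC = 85.5, so Q = (194 − 85.5)/0.5 = 217.
With 3 symmetric Cournot firms, each firm's FOC gives 194 − 2q = 85.5, so q = 54.25, Q = 3·54.25 = 162.75, and P = 112.625.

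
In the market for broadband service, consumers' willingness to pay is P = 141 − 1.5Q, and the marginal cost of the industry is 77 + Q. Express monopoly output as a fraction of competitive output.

Q_m/Q_c = 0.625

The monopolist equates marginal revenue to marginal cost: 141 − 3Q = 77 + Q, so Q = 16. From demand, P = 117.
Under competition P = MC: 141 − 1.5Q = 77 + Q ⇒ Q = 25.6, P = 102.6.
Ratio Q_m/Q_c = 16/25.6 = 0.625.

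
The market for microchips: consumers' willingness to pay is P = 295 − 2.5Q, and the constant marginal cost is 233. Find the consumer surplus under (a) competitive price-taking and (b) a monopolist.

Competition: CS = 768.8; Monopoly: CS = 192.2

Competitive firms price at marginal cost: P = 233, giving Q = 24.8.
CS = ½·(295 − 233)·24.8 = 768.8.
Monopoly sets MR = MC: 295 − 5Q = 233 ⇒ Q = 12.4, P = 295 − 2.5·12.4 = 264.
CS = ½·(295 − 264)·12.4 = 192.2.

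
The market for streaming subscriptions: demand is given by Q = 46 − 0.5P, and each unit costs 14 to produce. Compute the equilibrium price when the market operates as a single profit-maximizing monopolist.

Inverting demand: P = 92 − 2Q.
Monopoly sets MR = MC: 92 − 4Q = 14 ⇒ Q = 19.5, P = 92 − 2·19.5 = 53.

P = 53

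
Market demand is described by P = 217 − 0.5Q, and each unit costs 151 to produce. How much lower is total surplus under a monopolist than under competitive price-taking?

Under competition P = MC = 151, so Q = (217 − 151)/0.5 = 132.
CS = ½·(217 − 151)·132 = 4356; PS = (151 − 151)·132 = 0; TS = 4356.
The monopolist equates marginal revenue to marginal cost: 217 − Q = 151, so Q = 66. From demand, P = 184.
CS = ½·(217 − 184)·66 = 1089; PS = (184 − 151)·66 = 2178; TS = 3267.
Change in total surplus: 3267 − 4356 = −1089.

Total surplus falls by 1089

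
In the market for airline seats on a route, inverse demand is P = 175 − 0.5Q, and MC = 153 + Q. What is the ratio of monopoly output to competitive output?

A monopolist chooses Q where MR = MC. MR = 175 − Q; setting this equal to 153 + Q gives Q = 11 and P = 169.5.
Competitive equilibrium sets price equal to marginal cost: 175 − 0.5Q = 153 + Q, so Q = 44/3 and P = 503/3.
Ratio Q_m/Q_c = 11/(44/3) = 0.75.

Q_m/Q_c = 0.75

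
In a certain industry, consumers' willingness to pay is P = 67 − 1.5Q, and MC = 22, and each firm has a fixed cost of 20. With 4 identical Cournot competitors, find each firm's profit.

With 4 symmetric Cournot firms, each firm's FOC gives 67 − 7.5q = 22, so q = 6, Q = 4·6 = 24, and P = 31.
Each firm's profit = (31 − 22)·6 − 20 = 34.

π_i = 34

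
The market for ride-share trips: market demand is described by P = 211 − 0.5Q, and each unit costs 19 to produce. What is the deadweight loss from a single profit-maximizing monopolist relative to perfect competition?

DWL = 9216

Competitive firms price at marginal cost: P = 19, giving Q = 384.
A monopolist chooses Q where MR = MC. MR = 211 − Q; setting this equal to 19 gives Q = 192 and P = 115.
DWL is the triangle between Q = 192 and Q = 384: ½·(384 − 192)·(115 − 19) = 9216.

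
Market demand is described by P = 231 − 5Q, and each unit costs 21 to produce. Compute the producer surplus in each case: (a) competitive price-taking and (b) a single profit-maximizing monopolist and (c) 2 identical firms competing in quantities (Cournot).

Competition: PS = 0; Monopoly: PS = 2205; Cournot: PS = 1960

Under competition P = MC = 21, so Q = (231 − 21)/5 = 42.
PS = (21 − 21)·42 = 0.
Monopoly sets MR = MC: 231 − 10Q = 21 ⇒ Q = 21, P = 231 − 5·21 = 126.
PS = (126 − 21)·21 = 2205.
With 2 symmetric Cournot firms, each firm's FOC gives 231 − 15q = 21, so q = 14, Q = 2·14 = 28, and P = 91.
PS = (91 − 21)·28 = 1960.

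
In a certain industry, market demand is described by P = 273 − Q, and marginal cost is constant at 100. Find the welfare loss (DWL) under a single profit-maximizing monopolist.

Competitive firms price at marginal cost: P = 100, giving Q = 173.
The monopolist equates marginal revenue to marginal cost: 273 − 2Q = 100, so Q = 86.5. From demand, P = 186.5.
DWL is the triangle between Q = 86.5 and Q = 173: ½·(173 − 86.5)·(186.5 − 100) = 3741.125.

DWL = 3741.125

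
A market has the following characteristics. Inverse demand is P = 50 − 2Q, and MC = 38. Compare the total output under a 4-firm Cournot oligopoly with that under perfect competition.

Cournot: Q = 4.8; Competition: Q = 6

With 4 symmetric Cournot firms, each firm's FOC gives 50 − 10q = 38, so q = 1.2, Q = 4·1.2 = 4.8, and P = 40.4.
Under competition P = MC = 38, so Q = (50 − 38)/2 = 6.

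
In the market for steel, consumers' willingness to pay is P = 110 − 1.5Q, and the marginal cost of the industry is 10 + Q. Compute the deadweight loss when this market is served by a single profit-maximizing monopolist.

DWL = 281.25

Under competition P = MC: 110 − 1.5Q = 10 + Q ⇒ Q = 40, P = 50.
Monopoly sets MR = MC: 110 − 3Q = 10 + Q ⇒ Q = 25, P = 110 − 1.5·25 = 72.5.
CS = ½·(110 − 50)·40 = 1200; PS = (50·40 − 10·40 − ½·1·40²) = 800; TS = 2000.
CS = ½·(110 − 72.5)·25 = 468.75; PS = (72.5·25 − 10·25 − ½·1·25²) = 1250; TS = 1718.75.
DWL = 2000 − 1718.75 = 281.25.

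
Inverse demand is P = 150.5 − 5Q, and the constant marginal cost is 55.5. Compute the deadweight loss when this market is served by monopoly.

DWL = 225.625

Under competition P = MC = 55.5, so Q = (150.5 − 55.5)/5 = 19.
The monopolist equates marginal revenue to marginal cost: 150.5 − 10Q = 55.5, so Q = 9.5. From demand, P = 103.
DWL is the triangle between Q = 9.5 and Q = 19: ½·(19 − 9.5)·(103 − 55.5) = 225.625.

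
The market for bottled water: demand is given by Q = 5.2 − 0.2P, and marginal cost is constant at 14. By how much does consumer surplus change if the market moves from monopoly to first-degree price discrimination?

CS falls by 3.6

Inverting demand: P = 26 − 5Q.
The monopolist equates marginal revenue to marginal cost: 26 − 10Q = 14, so Q = 1.2. From demand, P = 20.
CS = ½·(26 − 20)·1.2 = 3.6.
With perfect price discrimination, output is the efficient level Q = 2.4 (where demand meets MC), but every buyer pays their willingness to pay: CS = 0 and PS = total surplus.
CS = 0.
Change in consumer surplus: 0 − 3.6 = −3.6.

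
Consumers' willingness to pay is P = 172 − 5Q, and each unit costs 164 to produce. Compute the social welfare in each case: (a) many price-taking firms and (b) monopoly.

Perfect competition: P = MC = 164, so 172 − 5Q = 164 and Q = 1.6.
CS = ½·(172 − 164)·1.6 = 6.4; PS = (164 − 164)·1.6 = 0; TS = 6.4.
A monopolist chooses Q where MR = MC. MR = 172 − 10Q; setting this equal to 164 gives Q = 0.8 and P = 168.
CS = ½·(172 − 168)·0.8 = 1.6; PS = (168 − 164)·0.8 = 3.2; TS = 4.8.

Competition: TS = 6.4; Monopoly: TS = 4.8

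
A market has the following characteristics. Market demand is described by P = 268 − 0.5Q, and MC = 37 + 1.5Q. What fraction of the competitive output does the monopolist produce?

Q_m/Q_c = 0.8

The monopolist equates marginal revenue to marginal cost: 268 − Q = 37 + 1.5Q, so Q = 92.4. From demand, P = 221.8.
Competitive equilibrium sets price equal to marginal cost: 268 − 0.5Q = 37 + 1.5Q, so Q = 115.5 and P = 210.25.
Ratio Q_m/Q_c = 92.4/115.5 = 0.8.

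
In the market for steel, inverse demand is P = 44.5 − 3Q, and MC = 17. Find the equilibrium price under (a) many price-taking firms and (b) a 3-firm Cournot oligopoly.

Competition: P = 17; Cournot: P = 23.875

Perfect competition: P = MC = 17, so 44.5 − 3Q = 17 and Q = 55/6.
Cournot with 3 identical firms: the symmetric best-response condition is 44.5 − 12q = 17. Each firm produces q = 55/24, total output Q = 6.875, price P = 23.875.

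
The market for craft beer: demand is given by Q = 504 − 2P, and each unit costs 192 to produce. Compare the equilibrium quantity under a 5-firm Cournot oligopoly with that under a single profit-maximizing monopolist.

Inverting demand: P = 252 − 0.5Q.
In a 5-firm Cournot equilibrium, symmetry and the first-order condition give q = (252 − 192)/(3) = 20. So Q = 100 and P = 202.
Monopoly sets MR = MC: 252 − Q = 192 ⇒ Q = 60, P = 252 − 0.5·60 = 222.

Cournot: Q = 100; Monopoly: Q = 60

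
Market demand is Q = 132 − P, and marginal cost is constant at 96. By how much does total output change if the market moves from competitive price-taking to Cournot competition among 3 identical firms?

Inverting demand: P = 132 − Q.
Competitive firms price at marginal cost: P = 96, giving Q = 36.
In a 3-firm Cournot equilibrium, symmetry and the first-order condition give q = (132 − 96)/(4) = 9. So Q = 27 and P = 105.
Change in total output: 27 − 36 = −9.

Total output falls by 9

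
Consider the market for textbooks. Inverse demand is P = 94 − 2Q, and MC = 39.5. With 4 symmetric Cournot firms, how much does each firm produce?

In a 4-firm Cournot equilibrium, symmetry and the first-order condition give q = (94 − 39.5)/(10) = 5.45. So Q = 21.8 and P = 50.4.

q_i = 5.45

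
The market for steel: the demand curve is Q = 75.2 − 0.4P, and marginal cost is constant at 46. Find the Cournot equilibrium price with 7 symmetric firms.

P = 63.75

Inverting demand: P = 188 − 2.5Q.
With 7 symmetric Cournot firms, each firm's FOC gives 188 − 20q = 46, so q = 7.1, Q = 7·7.1 = 49.7, and P = 63.75.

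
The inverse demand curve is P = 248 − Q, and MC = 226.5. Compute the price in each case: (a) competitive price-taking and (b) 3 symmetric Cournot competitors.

Competition: P = 226.5; Cournot: P = 231.875

Under competition P = MC = 226.5, so Q = (248 − 226.5)/1 = 21.5.
With 3 symmetric Cournot firms, each firm's FOC gives 248 − 4q = 226.5, so q = 5.375, Q = 3·5.375 = 16.125, and P = 231.875.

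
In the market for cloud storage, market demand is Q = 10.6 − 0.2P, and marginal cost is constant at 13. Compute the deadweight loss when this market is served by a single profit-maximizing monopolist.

DWL = 40

Inverting demand: P = 53 − 5Q.
Under competition P = MC = 13, so Q = (53 − 13)/5 = 8.
Monopoly sets MR = MC: 53 − 10Q = 13 ⇒ Q = 4, P = 53 − 5·4 = 33.
DWL is the triangle between Q = 4 and Q = 8: ½·(8 − 4)·(33 − 13) = 40.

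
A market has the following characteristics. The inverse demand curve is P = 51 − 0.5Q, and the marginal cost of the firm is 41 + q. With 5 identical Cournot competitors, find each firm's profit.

In a 5-firm Cournot equilibrium, symmetry and the first-order condition give q = (51 − 41)/(4) = 2.5. So Q = 12.5 and P = 44.75.
Each firm's profit = 44.75·2.5 − (41·2.5 + ½·1·2.5²) = 6.25.

π_i = 6.25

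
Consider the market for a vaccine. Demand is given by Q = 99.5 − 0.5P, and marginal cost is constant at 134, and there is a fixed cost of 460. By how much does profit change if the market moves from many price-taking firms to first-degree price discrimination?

Inverting demand: P = 199 − 2Q.
Competitive firms price at marginal cost: P = 134, giving Q = 32.5.
Profit = (134 − 134)·32.5 − 460 = −460.
Under first-degree price discrimination the firm charges each unit its demand price and produces up to where P = MC, i.e. Q = 32.5. Consumer surplus is zero; producer surplus equals total surplus.
PS equals the full surplus area, 1056.25. Profit = 1056.25 − 460 = 596.25.
Change in profit: 596.25 − −460 = 1056.25.

π rises by 1056.25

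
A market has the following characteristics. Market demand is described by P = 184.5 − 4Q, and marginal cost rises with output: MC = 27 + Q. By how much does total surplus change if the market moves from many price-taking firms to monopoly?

Under competition P = MC: 184.5 − 4Q = 27 + Q ⇒ Q = 31.5, P = 58.5.
CS = ½·(184.5 − 58.5)·31.5 = 1984.5; PS = (58.5·31.5 − 27·31.5 − ½·1·31.5²) = 496.125; TS = 2480.625.
A monopolist chooses Q where MR = MC. MR = 184.5 − 8Q; setting this equal to 27 + Q gives Q = 17.5 and P = 114.5.
CS = ½·(184.5 − 114.5)·17.5 = 612.5; PS = (114.5·17.5 − 27·17.5 − ½·1·17.5²) = 1378.125; TS = 1990.625.
Change in total surplus: 1990.625 − 2480.625 = −490.

TS falls by 490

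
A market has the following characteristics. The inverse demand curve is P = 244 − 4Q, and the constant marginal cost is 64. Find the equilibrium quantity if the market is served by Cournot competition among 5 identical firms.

With 5 symmetric Cournot firms, each firm's FOC gives 244 − 24q = 64, so q = 7.5, Q = 5·7.5 = 37.5, and P = 94.

Q = 37.5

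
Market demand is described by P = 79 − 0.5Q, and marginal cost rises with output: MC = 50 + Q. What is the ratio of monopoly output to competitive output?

Monopoly sets MR = MC: 79 − Q = 50 + Q ⇒ Q = 14.5, P = 79 − 0.5·14.5 = 71.75.
Under competition P = MC: 79 − 0.5Q = 50 + Q ⇒ Q = 58/3, P = 208/3.
Ratio Q_m/Q_c = 14.5/(58/3) = 0.75.

Q_m/Q_c = 0.75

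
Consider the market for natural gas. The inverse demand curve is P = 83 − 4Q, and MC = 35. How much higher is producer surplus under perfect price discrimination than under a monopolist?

Producer surplus rises by 144

The monopolist equates marginal revenue to marginal cost: 83 − 8Q = 35, so Q = 6. From demand, P = 59.
PS = (59 − 35)·6 = 144.
A perfectly discriminating monopolist sells every unit with P(Q) ≥ MC(Q), so output equals the competitive quantity Q = 12. Each buyer pays their reservation price, so CS = 0 and the firm captures all surplus.
PS = ½·(83 − 35)·12 = 288.
Change in producer surplus: 288 − 144 = 144.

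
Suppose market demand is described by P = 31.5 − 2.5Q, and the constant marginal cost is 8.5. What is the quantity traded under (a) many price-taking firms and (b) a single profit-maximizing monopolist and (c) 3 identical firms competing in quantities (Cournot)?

Competition: Q = 9.2; Monopoly: Q = 4.6; Cournot: Q = 6.9

Perfect competition: P = MC = 8.5, so 31.5 − 2.5Q = 8.5 and Q = 9.2.
A monopolist chooses Q where MR = MC. MR = 31.5 − 5Q; setting this equal to 8.5 gives Q = 4.6 and P = 20.
In a 3-firm Cournot equilibrium, symmetry and the first-order condition give q = (31.5 − 8.5)/(10) = 2.3. So Q = 6.9 and P = 14.25.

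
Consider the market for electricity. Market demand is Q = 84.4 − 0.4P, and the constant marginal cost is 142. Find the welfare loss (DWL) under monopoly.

DWL = 238.05

Inverting demand: P = 211 − 2.5Q.
Under competition P = MC = 142, so Q = (211 − 142)/2.5 = 27.6.
Monopoly sets MR = MC: 211 − 5Q = 142 ⇒ Q = 13.8, P = 211 − 2.5·13.8 = 176.5.
DWL is the triangle between Q = 13.8 and Q = 27.6: ½·(27.6 − 13.8)·(176.5 − 142) = 238.05.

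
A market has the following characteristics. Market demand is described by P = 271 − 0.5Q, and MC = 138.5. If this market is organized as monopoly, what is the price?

P = 204.75

A monopolist chooses Q where MR = MC. MR = 271 − Q; setting this equal to 138.5 gives Q = 132.5 and P = 204.75.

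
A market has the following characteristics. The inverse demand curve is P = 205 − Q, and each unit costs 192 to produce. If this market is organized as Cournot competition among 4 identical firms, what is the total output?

With 4 symmetric Cournot firms, each firm's FOC gives 205 − 5q = 192, so q = 2.6, Q = 4·2.6 = 10.4, and P = 194.6.

Q = 10.4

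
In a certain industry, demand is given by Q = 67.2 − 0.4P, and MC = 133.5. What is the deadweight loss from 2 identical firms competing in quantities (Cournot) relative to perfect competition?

Inverting demand: P = 168 − 2.5Q.
Competitive firms price at marginal cost: P = 133.5, giving Q = 13.8.
With 2 symmetric Cournot firms, each firm's FOC gives 168 − 7.5q = 133.5, so q = 4.6, Q = 2·4.6 = 9.2, and P = 145.
DWL is the triangle between Q = 9.2 and Q = 13.8: ½·(13.8 − 9.2)·(145 − 133.5) = 26.45.

DWL = 26.45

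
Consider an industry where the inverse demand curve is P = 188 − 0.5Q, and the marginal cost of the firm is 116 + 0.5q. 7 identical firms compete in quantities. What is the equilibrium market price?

P = 132

In a 7-firm Cournot equilibrium, symmetry and the first-order condition give q = (188 − 116)/(4.5) = 16. So Q = 112 and P = 132.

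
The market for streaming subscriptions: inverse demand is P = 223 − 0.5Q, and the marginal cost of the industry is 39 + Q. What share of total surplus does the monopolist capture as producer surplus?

The monopolist equates marginal revenue to marginal cost: 223 − Q = 39 + Q, so Q = 92. From demand, P = 177.
CS = ½·(223 − 177)·92 = 2116.
PS = P·Q − VC(Q) = 177·92 − (39·92 + ½·1·92²) = 8464.
Share captured = PS/TS = 8464/10580 = 0.8.

PS/TS = 0.8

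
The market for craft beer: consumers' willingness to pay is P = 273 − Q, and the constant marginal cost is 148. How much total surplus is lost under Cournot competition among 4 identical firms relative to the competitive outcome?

Under competition P = MC = 148, so Q = (273 − 148)/1 = 125.
With 4 symmetric Cournot firms, each firm's FOC gives 273 − 5q = 148, so q = 25, Q = 4·25 = 100, and P = 173.
DWL is the triangle between Q = 100 and Q = 125: ½·(125 − 100)·(173 − 148) = 312.5.

DWL = 312.5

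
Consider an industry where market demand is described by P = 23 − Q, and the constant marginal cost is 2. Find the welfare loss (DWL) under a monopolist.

Competitive firms price at marginal cost: P = 2, giving Q = 21.
A monopolist chooses Q where MR = MC. MR = 23 − 2Q; setting this equal to 2 gives Q = 10.5 and P = 12.5.
DWL is the triangle between Q = 10.5 and Q = 21: ½·(21 − 10.5)·(12.5 − 2) = 55.125.

DWL = 55.125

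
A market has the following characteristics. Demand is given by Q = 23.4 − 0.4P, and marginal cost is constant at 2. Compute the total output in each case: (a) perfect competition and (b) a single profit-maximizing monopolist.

Competition: Q = 22.6; Monopoly: Q = 11.3

Inverting demand: P = 58.5 − 2.5Q.
Perfect competition: P = MC = 2, so 58.5 − 2.5Q = 2 and Q = 22.6.
A monopolist chooses Q where MR = MC. MR = 58.5 − 5Q; setting this equal to 2 gives Q = 11.3 and P = 30.25.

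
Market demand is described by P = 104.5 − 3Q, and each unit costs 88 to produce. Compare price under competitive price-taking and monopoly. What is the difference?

P rises by 8.25

Perfect competition: P = MC = 88, so 104.5 − 3Q = 88 and Q = 5.5.
Monopoly sets MR = MC: 104.5 − 6Q = 88 ⇒ Q = 2.75, P = 104.5 − 3·2.75 = 96.25.
Change in price: 96.25 − 88 = 8.25.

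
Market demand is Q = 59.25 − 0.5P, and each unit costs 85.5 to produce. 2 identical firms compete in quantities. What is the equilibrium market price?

Inverting demand: P = 118.5 − 2Q.
In a 2-firm Cournot equilibrium, symmetry and the first-order condition give q = (118.5 − 85.5)/(6) = 5.5. So Q = 11 and P = 96.5.

P = 96.5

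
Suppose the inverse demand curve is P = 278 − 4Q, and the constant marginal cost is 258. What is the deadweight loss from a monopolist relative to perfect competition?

DWL = 12.5

Under competition P = MC = 258, so Q = (278 − 258)/4 = 5.
Monopoly sets MR = MC: 278 − 8Q = 258 ⇒ Q = 2.5, P = 278 − 4·2.5 = 268.
DWL is the triangle between Q = 2.5 and Q = 5: ½·(5 − 2.5)·(268 − 258) = 12.5.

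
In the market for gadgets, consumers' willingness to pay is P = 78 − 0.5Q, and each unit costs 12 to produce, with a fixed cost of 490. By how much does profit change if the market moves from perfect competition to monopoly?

Competitive firms price at marginal cost: P = 12, giving Q = 132.
Profit = (12 − 12)·132 − 490 = −490.
Monopoly sets MR = MC: 78 − Q = 12 ⇒ Q = 66, P = 78 − 0.5·66 = 45.
Profit = (45 − 12)·66 − 490 = 1688.
Change in profit: 1688 − −490 = 2178.

π rises by 2178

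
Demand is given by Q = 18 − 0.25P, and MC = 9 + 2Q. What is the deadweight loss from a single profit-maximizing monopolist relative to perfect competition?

DWL = 52.92

Inverting demand: P = 72 − 4Q.
Competitive equilibrium sets price equal to marginal cost: 72 − 4Q = 9 + 2Q, so Q = 10.5 and P = 30.
A monopolist chooses Q where MR = MC. MR = 72 − 8Q; setting this equal to 9 + 2Q gives Q = 6.3 and P = 46.8.
CS = ½·(72 − 30)·10.5 = 220.5; PS = (30·10.5 − 9·10.5 − ½·2·10.5²) = 110.25; TS = 330.75.
CS = ½·(72 − 46.8)·6.3 = 79.38; PS = (46.8·6.3 − 9·6.3 − ½·2·6.3²) = 198.45; TS = 277.83.
DWL = 330.75 − 277.83 = 52.92.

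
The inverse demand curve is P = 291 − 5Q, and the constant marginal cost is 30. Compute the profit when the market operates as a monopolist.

Profit = 3406.05

Monopoly sets MR = MC: 291 − 10Q = 30 ⇒ Q = 26.1, P = 291 − 5·26.1 = 160.5.
Profit = (160.5 − 30)·26.1 = 3406.05.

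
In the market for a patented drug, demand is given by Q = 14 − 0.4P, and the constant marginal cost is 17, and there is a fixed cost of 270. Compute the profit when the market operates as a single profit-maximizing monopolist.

Inverting demand: P = 35 − 2.5Q.
Monopoly sets MR = MC: 35 − 5Q = 17 ⇒ Q = 3.6, P = 35 − 2.5·3.6 = 26.
Profit = (26 − 17)·3.6 − 270 = −237.6.

Profit = −237.6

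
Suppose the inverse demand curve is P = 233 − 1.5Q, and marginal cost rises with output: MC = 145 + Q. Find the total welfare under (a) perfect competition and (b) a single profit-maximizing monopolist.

Competition: TS = 1548.8; Monopoly: TS = 1331

Under competition P = MC: 233 − 1.5Q = 145 + Q ⇒ Q = 35.2, P = 180.2.
CS = ½·(233 − 180.2)·35.2 = 929.28; PS = (180.2·35.2 − 145·35.2 − ½·1·35.2²) = 619.52; TS = 1548.8.
The monopolist equates marginal revenue to marginal cost: 233 − 3Q = 145 + Q, so Q = 22. From demand, P = 200.
CS = ½·(233 − 200)·22 = 363; PS = (200·22 − 145·22 − ½·1·22²) = 968; TS = 1331.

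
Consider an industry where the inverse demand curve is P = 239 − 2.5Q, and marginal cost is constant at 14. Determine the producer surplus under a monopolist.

PS = 5062.5

A monopolist chooses Q where MR = MC. MR = 239 − 5Q; setting this equal to 14 gives Q = 45 and P = 126.5.
PS = (126.5 − 14)·45 = 5062.5.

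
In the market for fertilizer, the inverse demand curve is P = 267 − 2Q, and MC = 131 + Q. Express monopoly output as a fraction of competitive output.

A monopolist chooses Q where MR = MC. MR = 267 − 4Q; setting this equal to 131 + Q gives Q = 27.2 and P = 212.6.
Competitive equilibrium sets price equal to marginal cost: 267 − 2Q = 131 + Q, so Q = 136/3 and P = 529/3.
Ratio Q_m/Q_c = 27.2/(136/3) = 0.6.

Q_m/Q_c = 0.6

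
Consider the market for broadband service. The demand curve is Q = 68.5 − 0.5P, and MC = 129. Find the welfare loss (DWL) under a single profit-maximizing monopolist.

DWL = 4

Inverting demand: P = 137 − 2Q.
Perfect competition: P = MC = 129, so 137 − 2Q = 129 and Q = 4.
The monopolist equates marginal revenue to marginal cost: 137 − 4Q = 129, so Q = 2. From demand, P = 133.
DWL is the triangle between Q = 2 and Q = 4: ½·(4 − 2)·(133 − 129) = 4.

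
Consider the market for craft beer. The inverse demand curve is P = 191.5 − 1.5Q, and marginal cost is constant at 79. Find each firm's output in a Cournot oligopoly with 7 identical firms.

Cournot with 7 identical firms: the symmetric best-response condition is 191.5 − 12q = 79. Each firm produces q = 9.375, total output Q = 65.625, price P = 1489/16.

q_i = 9.375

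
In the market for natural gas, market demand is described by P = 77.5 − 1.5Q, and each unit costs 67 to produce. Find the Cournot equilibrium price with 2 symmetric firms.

Cournot with 2 identical firms: the symmetric best-response condition is 77.5 − 4.5q = 67. Each firm produces q = 7/3, total output Q = 14/3, price P = 70.5.

P = 70.5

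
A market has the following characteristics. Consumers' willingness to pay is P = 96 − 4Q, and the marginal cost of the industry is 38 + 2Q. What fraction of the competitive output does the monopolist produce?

Q_m/Q_c = 0.6

A monopolist chooses Q where MR = MC. MR = 96 − 8Q; setting this equal to 38 + 2Q gives Q = 5.8 and P = 72.8.
Under competition P = MC: 96 − 4Q = 38 + 2Q ⇒ Q = 29/3, P = 172/3.
Ratio Q_m/Q_c = 5.8/(29/3) = 0.6.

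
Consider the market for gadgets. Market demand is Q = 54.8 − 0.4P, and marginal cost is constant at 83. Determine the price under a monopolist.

Inverting demand: P = 137 − 2.5Q.
The monopolist equates marginal revenue to marginal cost: 137 − 5Q = 83, so Q = 10.8. From demand, P = 110.

P = 110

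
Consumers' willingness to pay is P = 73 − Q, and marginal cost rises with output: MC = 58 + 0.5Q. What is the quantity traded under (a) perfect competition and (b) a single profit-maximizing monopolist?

Competition: Q = 10; Monopoly: Q = 6

Under competition P = MC: 73 − Q = 58 + 0.5Q ⇒ Q = 10, P = 63.
A monopolist chooses Q where MR = MC. MR = 73 − 2Q; setting this equal to 58 + 0.5Q gives Q = 6 and P = 67.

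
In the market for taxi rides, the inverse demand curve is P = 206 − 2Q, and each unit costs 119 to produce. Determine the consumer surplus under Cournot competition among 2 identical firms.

In a 2-firm Cournot equilibrium, symmetry and the first-order condition give q = (206 − 119)/(6) = 14.5. So Q = 29 and P = 148.
CS = ½·(206 − 148)·29 = 841.

CS = 841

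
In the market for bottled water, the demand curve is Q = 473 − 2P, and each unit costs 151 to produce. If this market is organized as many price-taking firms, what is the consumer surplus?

CS = 7310.25

Inverting demand: P = 236.5 − 0.5Q.
Under competition P = MC = 151, so Q = (236.5 − 151)/0.5 = 171.
CS = ½·(236.5 − 151)·171 = 7310.25.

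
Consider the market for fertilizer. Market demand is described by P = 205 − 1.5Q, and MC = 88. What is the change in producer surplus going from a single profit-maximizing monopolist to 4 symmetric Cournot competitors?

Producer surplus falls by 821.34

Monopoly sets MR = MC: 205 − 3Q = 88 ⇒ Q = 39, P = 205 − 1.5·39 = 146.5.
PS = (146.5 − 88)·39 = 2281.5.
In a 4-firm Cournot equilibrium, symmetry and the first-order condition give q = (205 − 88)/(7.5) = 15.6. So Q = 62.4 and P = 111.4.
PS = (111.4 − 88)·62.4 = 1460.16.
Change in producer surplus: 1460.16 − 2281.5 = −821.34.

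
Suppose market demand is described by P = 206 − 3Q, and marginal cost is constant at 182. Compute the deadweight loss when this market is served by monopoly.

Competitive firms price at marginal cost: P = 182, giving Q = 8.
The monopolist equates marginal revenue to marginal cost: 206 − 6Q = 182, so Q = 4. From demand, P = 194.
DWL is the triangle between Q = 4 and Q = 8: ½·(8 − 4)·(194 − 182) = 24.

DWL = 24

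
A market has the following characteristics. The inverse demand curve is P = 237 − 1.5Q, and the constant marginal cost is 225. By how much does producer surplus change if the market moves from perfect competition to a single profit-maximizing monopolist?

PS rises by 24

Competitive firms price at marginal cost: P = 225, giving Q = 8.
PS = (225 − 225)·8 = 0.
The monopolist equates marginal revenue to marginal cost: 237 − 3Q = 225, so Q = 4. From demand, P = 231.
PS = (231 − 225)·4 = 24.
Change in producer surplus: 24 − 0 = 24.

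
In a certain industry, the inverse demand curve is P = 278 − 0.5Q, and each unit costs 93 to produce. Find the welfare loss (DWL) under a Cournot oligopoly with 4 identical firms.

Under competition P = MC = 93, so Q = (278 − 93)/0.5 = 370.
In a 4-firm Cournot equilibrium, symmetry and the first-order condition give q = (278 − 93)/(2.5) = 74. So Q = 296 and P = 130.
DWL is the triangle between Q = 296 and Q = 370: ½·(370 − 296)·(130 − 93) = 1369.

DWL = 1369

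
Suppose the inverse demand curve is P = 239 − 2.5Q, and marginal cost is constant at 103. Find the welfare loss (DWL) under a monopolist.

DWL = 924.8

Perfect competition: P = MC = 103, so 239 − 2.5Q = 103 and Q = 54.4.
A monopolist chooses Q where MR = MC. MR = 239 − 5Q; setting this equal to 103 gives Q = 27.2 and P = 171.
DWL is the triangle between Q = 27.2 and Q = 54.4: ½·(54.4 − 27.2)·(171 − 103) = 924.8.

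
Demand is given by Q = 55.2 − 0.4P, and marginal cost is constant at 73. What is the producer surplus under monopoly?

PS = 422.5

Inverting demand: P = 138 − 2.5Q.
The monopolist equates marginal revenue to marginal cost: 138 − 5Q = 73, so Q = 13. From demand, P = 105.5.
PS = (105.5 − 73)·13 = 422.5.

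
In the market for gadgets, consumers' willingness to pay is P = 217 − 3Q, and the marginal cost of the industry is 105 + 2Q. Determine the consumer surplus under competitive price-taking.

CS = 752.64

Under competition P = MC: 217 − 3Q = 105 + 2Q ⇒ Q = 22.4, P = 149.8.
CS = ½·(217 − 149.8)·22.4 = 752.64.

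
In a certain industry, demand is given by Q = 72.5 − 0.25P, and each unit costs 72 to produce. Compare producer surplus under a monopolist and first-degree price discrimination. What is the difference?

PS rises by 2970.25

Inverting demand: P = 290 − 4Q.
Monopoly sets MR = MC: 290 − 8Q = 72 ⇒ Q = 27.25, P = 290 − 4·27.25 = 181.
PS = (181 − 72)·27.25 = 2970.25.
With perfect price discrimination, output is the efficient level Q = 54.5 (where demand meets MC), but every buyer pays their willingness to pay: CS = 0 and PS = total surplus.
PS = ½·(290 − 72)·54.5 = 5940.5.
Change in producer surplus: 5940.5 − 2970.25 = 2970.25.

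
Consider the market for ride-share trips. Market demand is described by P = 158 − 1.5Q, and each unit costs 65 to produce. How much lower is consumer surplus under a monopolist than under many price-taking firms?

Perfect competition: P = MC = 65, so 158 − 1.5Q = 65 and Q = 62.
CS = ½·(158 − 65)·62 = 2883.
Monopoly sets MR = MC: 158 − 3Q = 65 ⇒ Q = 31, P = 158 − 1.5·31 = 111.5.
CS = ½·(158 − 111.5)·31 = 720.75.
Change in consumer surplus: 720.75 − 2883 = −2162.25.

CS falls by 2162.25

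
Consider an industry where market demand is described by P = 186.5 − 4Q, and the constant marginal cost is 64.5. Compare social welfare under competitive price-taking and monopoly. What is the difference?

TS falls by 465.125

Under competition P = MC = 64.5, so Q = (186.5 − 64.5)/4 = 30.5.
CS = ½·(186.5 − 64.5)·30.5 = 1860.5; PS = (64.5 − 64.5)·30.5 = 0; TS = 1860.5.
A monopolist chooses Q where MR = MC. MR = 186.5 − 8Q; setting this equal to 64.5 gives Q = 15.25 and P = 125.5.
CS = ½·(186.5 − 125.5)·15.25 = 465.125; PS = (125.5 − 64.5)·15.25 = 930.25; TS = 1395.375.
Change in social welfare: 1395.375 − 1860.5 = −465.125.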